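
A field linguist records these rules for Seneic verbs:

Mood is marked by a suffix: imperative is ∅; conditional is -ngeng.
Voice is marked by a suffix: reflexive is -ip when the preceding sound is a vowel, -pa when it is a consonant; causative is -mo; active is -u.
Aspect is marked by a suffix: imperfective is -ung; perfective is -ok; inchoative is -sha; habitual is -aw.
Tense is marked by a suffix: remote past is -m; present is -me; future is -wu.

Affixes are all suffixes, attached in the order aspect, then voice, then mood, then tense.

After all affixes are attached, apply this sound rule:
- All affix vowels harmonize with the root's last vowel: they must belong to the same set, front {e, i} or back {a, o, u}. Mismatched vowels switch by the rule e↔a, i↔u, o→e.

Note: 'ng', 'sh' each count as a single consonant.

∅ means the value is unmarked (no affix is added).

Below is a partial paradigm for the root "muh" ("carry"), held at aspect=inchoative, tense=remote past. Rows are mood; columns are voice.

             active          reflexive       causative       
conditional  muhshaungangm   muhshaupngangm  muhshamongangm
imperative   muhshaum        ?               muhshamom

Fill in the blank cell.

Attach aspect inchoative -sha → muhsha.
Attach voice reflexive -ip (after vowel 'a') → muhshaip.
mood = imperative: zero marking, form stays muhshaip.
Attach tense remote past -m → muhshaipm.
Apply vowel harmony: muhshaipm → muhshaupm.

muhshaupm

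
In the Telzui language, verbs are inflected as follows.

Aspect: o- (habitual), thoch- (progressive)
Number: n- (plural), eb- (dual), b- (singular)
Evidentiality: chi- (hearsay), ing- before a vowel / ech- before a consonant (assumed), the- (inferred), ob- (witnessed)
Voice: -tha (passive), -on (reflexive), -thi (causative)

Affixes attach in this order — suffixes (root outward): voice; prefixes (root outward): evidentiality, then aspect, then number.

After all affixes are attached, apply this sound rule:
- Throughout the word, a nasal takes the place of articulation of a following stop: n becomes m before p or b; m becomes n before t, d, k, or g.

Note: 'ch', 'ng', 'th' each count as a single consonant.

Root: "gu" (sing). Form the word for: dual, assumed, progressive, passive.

Attach voice passive -tha → gutha.
Attach evidentiality assumed ech- (before consonant 'g') → echgutha.
Attach aspect progressive thoch- → thochechgutha.
Attach number dual eb- → ebthochechgutha.
Nasal assimilation: no change.

ebthochechgutha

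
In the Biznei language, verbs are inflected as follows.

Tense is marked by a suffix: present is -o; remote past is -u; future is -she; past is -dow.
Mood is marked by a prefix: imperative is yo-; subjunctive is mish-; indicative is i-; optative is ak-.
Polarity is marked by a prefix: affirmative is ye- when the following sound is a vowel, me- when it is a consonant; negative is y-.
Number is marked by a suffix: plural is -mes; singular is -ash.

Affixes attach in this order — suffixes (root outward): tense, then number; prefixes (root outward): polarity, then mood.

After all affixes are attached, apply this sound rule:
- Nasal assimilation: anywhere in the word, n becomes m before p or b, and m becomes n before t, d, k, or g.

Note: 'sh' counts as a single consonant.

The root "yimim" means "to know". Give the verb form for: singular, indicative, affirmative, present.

Attach polarity affirmative me- (before consonant 'y') → meyimim.
Attach tense present -o → meyimimo.
Attach mood indicative i- → imeyimimo.
Attach number singular -ash → imeyimimoash.
Nasal assimilation: no change.

imeyimimoash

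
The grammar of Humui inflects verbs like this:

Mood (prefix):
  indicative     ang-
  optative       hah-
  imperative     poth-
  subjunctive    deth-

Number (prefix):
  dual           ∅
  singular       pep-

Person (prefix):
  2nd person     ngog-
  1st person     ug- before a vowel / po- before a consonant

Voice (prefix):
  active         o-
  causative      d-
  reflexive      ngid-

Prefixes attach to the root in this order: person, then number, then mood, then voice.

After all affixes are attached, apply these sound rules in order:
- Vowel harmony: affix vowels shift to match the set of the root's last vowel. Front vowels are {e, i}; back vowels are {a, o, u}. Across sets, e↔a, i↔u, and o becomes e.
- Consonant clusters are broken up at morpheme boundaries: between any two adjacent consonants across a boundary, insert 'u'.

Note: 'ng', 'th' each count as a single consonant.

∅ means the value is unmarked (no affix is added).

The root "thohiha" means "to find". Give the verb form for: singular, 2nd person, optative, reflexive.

Attach person 2nd person ngog- → ngogthohiha.
Attach number singular pep- → pepngogthohiha.
Attach mood optative hah- → hahpepngogthohiha.
Attach voice reflexive ngid- → ngidhahpepngogthohiha.
Apply vowel harmony: ngidhahpepngogthohiha → ngudhahpapngogthohiha.
Apply epenthesis: ngudhahpapngogthohiha → nguduhahupapungoguthohiha.

nguduhahupapungoguthohiha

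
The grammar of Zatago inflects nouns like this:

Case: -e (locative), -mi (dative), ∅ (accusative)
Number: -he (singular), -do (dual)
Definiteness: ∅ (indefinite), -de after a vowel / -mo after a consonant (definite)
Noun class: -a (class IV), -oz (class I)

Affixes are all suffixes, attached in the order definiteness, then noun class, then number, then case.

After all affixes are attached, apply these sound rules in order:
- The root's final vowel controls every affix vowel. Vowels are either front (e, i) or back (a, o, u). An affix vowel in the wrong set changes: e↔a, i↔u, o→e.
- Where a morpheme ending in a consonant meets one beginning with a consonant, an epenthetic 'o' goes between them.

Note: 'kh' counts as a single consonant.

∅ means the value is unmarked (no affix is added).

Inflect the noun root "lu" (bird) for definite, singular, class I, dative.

Attach definiteness definite -de (after vowel 'u') → lude.
Attach noun class class I -oz → ludeoz.
Attach number singular -he → ludeozhe.
Attach case dative -mi → ludeozhemi.
Apply vowel harmony: ludeozhemi → ludaozhamu.
Apply epenthesis: ludaozhamu → ludaozohamu.

ludaozohamu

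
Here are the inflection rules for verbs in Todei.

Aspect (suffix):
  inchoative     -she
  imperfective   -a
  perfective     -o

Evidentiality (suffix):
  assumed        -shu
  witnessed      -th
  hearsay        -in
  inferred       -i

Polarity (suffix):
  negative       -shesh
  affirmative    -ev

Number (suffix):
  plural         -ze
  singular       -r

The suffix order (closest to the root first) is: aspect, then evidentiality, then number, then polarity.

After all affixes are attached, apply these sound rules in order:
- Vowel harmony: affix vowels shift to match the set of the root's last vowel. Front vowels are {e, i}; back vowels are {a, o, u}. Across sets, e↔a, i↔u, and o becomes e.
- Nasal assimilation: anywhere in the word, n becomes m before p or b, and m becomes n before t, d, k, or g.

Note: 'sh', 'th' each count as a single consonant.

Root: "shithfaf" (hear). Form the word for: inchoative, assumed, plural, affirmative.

shithfafshashuzaav

Attach aspect inchoative -she → shithfafshe.
Attach evidentiality assumed -shu → shithfafsheshu.
Attach number plural -ze → shithfafsheshuze.
Attach polarity affirmative -ev → shithfafsheshuzeev.
Apply vowel harmony: shithfafsheshuzeev → shithfafshashuzaav.
Nasal assimilation: no change.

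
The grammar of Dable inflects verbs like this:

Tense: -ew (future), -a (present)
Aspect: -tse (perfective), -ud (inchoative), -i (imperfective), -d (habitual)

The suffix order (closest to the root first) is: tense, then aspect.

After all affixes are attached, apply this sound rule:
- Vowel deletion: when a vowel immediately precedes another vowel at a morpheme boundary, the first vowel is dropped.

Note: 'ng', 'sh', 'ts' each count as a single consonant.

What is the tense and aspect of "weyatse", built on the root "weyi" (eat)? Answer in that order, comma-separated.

Segment: weyi-a-tse.
tense: -a → present.
aspect: -tse → perfective.

present, perfective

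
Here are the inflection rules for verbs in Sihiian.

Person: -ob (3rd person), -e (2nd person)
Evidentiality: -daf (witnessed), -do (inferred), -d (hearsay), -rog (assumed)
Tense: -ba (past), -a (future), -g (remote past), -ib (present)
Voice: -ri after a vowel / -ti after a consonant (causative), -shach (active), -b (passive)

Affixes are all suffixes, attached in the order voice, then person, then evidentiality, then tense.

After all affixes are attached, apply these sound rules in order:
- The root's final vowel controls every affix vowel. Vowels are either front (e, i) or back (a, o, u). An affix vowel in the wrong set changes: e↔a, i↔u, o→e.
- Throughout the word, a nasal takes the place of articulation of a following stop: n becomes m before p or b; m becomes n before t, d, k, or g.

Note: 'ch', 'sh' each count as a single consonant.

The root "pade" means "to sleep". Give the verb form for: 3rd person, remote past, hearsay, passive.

Attach voice passive -b → padeb.
Attach person 3rd person -ob → padebob.
Attach evidentiality hearsay -d → padebobd.
Attach tense remote past -g → padebobdg.
Apply vowel harmony: padebobdg → padebebdg.
Nasal assimilation: no change.

padebebdg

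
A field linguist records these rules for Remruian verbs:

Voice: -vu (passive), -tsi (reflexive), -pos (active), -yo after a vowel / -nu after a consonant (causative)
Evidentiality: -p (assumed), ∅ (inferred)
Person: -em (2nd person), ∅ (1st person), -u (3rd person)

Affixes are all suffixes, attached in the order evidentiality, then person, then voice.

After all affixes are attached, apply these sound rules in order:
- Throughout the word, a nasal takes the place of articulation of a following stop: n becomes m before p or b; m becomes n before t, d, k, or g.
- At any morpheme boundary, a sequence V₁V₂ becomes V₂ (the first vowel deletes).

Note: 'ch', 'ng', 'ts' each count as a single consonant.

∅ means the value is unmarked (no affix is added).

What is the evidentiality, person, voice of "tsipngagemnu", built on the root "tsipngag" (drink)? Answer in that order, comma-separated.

Segment: tsipngag-em-nu.
evidentiality: ∅ → inferred.
person: -em → 2nd person.
voice: -yo/nu → causative.

inferred, 2nd person, causative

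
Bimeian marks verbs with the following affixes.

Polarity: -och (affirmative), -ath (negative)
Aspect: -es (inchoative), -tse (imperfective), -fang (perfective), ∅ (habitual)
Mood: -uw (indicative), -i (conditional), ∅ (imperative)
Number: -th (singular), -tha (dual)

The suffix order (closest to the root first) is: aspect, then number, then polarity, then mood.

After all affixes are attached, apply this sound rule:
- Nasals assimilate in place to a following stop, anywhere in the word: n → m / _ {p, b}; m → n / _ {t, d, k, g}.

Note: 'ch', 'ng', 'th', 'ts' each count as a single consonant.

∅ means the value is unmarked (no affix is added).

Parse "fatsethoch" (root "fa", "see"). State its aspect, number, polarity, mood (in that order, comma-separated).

imperfective, singular, affirmative, imperative

Segment: fa-tse-th-och.
aspect: -tse → imperfective.
number: -th → singular.
polarity: -och → affirmative.
mood: ∅ → imperative.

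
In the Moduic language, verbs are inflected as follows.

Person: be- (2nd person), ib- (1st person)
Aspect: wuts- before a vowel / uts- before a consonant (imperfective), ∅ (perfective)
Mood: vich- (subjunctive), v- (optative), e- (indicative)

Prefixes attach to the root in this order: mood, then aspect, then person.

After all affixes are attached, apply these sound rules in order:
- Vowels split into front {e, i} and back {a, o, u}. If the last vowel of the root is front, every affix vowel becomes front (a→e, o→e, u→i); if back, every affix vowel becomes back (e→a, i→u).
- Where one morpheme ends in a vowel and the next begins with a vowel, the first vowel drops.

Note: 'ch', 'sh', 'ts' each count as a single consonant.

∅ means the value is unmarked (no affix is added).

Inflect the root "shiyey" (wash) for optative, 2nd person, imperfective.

Attach mood optative v- → vshiyey.
Attach aspect imperfective uts- (before consonant 'v') → utsvshiyey.
Attach person 2nd person be- → beutsvshiyey.
Apply vowel harmony: beutsvshiyey → beitsvshiyey.
Apply vowel deletion: beitsvshiyey → bitsvshiyey.

bitsvshiyey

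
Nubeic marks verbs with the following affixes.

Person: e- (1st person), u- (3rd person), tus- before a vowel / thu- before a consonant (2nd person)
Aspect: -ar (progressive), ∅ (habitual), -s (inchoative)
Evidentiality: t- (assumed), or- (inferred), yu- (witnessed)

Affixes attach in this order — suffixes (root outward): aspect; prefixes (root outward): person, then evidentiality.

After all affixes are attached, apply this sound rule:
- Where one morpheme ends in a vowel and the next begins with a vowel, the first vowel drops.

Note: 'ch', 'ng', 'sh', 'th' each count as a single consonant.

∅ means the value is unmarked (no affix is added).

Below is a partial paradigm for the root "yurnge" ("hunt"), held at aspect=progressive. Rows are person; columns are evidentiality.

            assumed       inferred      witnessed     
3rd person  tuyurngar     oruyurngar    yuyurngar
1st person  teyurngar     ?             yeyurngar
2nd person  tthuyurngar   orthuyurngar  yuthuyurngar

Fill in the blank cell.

Attach aspect progressive -ar → yurngear.
Attach person 1st person e- → eyurngear.
Attach evidentiality inferred or- → oreyurngear.
Apply vowel deletion: oreyurngear → oreyurngar.

oreyurngar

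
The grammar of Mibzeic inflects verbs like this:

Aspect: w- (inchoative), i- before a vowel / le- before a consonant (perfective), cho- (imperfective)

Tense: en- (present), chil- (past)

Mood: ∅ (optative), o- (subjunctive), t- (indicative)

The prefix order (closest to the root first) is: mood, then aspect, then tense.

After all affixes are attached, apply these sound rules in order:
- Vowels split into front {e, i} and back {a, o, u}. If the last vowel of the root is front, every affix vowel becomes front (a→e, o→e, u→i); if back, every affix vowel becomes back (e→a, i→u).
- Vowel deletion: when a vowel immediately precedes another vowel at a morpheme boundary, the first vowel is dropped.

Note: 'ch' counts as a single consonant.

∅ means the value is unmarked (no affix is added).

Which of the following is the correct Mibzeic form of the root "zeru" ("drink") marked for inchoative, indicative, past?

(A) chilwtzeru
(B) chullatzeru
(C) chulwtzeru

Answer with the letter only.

Attach mood indicative t- → tzeru.
Attach aspect inchoative w- → wtzeru.
Attach tense past chil- → chilwtzeru.
Apply vowel harmony: chilwtzeru → chulwtzeru.
Vowel deletion: no change.
So the correct form is chulwtzeru, option (C).
(A) chilwtzeru is wrong: it fails to apply the sound rule(s).
(B) chullatzeru is wrong: it uses perfective instead of inchoative for aspect.

C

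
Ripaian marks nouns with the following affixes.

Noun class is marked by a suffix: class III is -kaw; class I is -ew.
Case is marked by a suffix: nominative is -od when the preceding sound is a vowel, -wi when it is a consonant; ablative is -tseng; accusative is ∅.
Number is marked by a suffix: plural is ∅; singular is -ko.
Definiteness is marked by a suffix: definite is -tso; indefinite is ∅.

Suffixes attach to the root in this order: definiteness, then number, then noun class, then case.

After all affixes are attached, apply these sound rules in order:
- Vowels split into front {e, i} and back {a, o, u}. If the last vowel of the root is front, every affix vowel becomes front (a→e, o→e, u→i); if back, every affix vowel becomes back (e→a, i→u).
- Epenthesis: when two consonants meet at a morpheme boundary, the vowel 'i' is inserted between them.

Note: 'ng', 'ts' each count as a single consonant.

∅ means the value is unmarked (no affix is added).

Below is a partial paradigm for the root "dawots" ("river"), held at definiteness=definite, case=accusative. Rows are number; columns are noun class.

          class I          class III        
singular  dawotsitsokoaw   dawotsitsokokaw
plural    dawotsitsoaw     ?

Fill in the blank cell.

dawotsitsokaw

Attach definiteness definite -tso → dawotstso.
number = plural: zero marking, form stays dawotstso.
Attach noun class class III -kaw → dawotstsokaw.
case = accusative: zero marking, form stays dawotstsokaw.
Vowel harmony: no change.
Apply epenthesis: dawotstsokaw → dawotsitsokaw.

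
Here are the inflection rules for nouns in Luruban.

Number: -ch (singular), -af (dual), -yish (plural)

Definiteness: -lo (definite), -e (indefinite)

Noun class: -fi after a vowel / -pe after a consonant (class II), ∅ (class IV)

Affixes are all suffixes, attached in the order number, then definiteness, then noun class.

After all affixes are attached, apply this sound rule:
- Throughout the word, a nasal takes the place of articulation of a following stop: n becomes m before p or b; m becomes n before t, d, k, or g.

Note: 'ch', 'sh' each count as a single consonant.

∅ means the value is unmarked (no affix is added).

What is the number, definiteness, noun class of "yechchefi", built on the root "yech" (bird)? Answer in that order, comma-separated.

Segment: yech-ch-e-fi.
number: -ch → singular.
definiteness: -e → indefinite.
noun class: -fi/pe → class II.

singular, indefinite, class II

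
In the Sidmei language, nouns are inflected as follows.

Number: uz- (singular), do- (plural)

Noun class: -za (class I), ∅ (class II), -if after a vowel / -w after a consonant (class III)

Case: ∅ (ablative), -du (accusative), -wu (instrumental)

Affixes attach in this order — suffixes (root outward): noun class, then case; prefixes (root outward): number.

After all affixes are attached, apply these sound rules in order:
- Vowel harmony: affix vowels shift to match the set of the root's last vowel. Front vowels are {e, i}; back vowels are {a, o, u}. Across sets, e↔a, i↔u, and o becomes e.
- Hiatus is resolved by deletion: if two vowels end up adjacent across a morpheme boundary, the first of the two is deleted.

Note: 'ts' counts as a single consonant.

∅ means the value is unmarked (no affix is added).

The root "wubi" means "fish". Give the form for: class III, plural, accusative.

Attach number plural do- → dowubi.
Attach noun class class III -if (after vowel 'i') → dowubiif.
Attach case accusative -du → dowubiifdu.
Apply vowel harmony: dowubiifdu → dewubiifdi.
Apply vowel deletion: dewubiifdi → dewubifdi.

dewubifdi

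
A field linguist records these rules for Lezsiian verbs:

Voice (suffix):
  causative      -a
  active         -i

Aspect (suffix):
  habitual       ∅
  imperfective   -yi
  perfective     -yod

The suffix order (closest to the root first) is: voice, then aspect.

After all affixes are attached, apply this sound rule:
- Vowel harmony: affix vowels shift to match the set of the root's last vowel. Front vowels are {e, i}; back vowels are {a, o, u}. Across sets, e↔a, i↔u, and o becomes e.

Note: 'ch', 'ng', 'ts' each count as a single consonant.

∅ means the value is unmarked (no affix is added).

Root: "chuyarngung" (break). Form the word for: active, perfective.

chuyarngunguyod

Attach voice active -i → chuyarngungi.
Attach aspect perfective -yod → chuyarngungiyod.
Apply vowel harmony: chuyarngungiyod → chuyarngunguyod.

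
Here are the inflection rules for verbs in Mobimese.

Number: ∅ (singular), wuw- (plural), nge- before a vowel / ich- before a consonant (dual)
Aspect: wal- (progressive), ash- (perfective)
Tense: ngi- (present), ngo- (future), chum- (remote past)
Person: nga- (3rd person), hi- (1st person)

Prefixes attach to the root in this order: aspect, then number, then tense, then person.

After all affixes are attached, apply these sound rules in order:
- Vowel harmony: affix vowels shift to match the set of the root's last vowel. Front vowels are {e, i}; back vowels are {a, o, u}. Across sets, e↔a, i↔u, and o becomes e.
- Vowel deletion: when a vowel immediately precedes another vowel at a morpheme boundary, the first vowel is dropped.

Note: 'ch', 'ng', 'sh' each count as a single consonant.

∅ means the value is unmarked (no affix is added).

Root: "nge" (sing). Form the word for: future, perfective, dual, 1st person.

hingengeshnge

Attach aspect perfective ash- → ashnge.
Attach number dual nge- (before vowel 'a') → ngeashnge.
Attach tense future ngo- → ngongeashnge.
Attach person 1st person hi- → hingongeashnge.
Apply vowel harmony: hingongeashnge → hingengeeshnge.
Apply vowel deletion: hingengeeshnge → hingengeshnge.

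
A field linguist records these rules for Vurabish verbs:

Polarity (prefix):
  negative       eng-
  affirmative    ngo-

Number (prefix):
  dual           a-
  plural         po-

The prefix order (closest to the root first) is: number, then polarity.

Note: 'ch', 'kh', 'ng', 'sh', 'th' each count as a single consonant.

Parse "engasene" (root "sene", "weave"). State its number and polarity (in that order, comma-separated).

Segment: eng-a-sene.
number: a- → dual.
polarity: eng- → negative.

dual, negative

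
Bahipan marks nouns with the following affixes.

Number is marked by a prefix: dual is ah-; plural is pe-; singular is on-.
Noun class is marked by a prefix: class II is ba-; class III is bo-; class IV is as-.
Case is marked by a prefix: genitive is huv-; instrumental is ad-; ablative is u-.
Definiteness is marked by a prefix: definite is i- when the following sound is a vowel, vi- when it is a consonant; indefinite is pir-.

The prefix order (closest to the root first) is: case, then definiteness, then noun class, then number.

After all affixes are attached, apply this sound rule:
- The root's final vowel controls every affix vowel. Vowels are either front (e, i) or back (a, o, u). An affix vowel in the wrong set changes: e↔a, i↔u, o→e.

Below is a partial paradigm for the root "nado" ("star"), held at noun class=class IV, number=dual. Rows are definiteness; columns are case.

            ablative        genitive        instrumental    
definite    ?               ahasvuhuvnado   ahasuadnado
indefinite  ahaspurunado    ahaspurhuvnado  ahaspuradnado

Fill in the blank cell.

Attach case ablative u- → unado.
Attach definiteness definite i- (before vowel 'u') → iunado.
Attach noun class class IV as- → asiunado.
Attach number dual ah- → ahasiunado.
Apply vowel harmony: ahasiunado → ahasuunado.

ahasuunado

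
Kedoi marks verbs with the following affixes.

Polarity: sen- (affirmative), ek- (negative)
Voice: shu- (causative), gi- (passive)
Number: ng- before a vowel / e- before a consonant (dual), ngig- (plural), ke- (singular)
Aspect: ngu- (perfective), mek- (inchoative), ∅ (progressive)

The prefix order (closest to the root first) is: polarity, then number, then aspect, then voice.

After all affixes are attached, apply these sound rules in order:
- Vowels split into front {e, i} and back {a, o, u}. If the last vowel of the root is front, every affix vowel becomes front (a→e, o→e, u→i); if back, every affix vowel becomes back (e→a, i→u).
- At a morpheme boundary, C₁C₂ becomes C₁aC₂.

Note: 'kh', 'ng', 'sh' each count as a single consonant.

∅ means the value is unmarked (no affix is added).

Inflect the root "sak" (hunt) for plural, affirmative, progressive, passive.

Attach polarity affirmative sen- → sensak.
Attach number plural ngig- → ngigsensak.
aspect = progressive: zero marking, form stays ngigsensak.
Attach voice passive gi- → gingigsensak.
Apply vowel harmony: gingigsensak → gungugsansak.
Apply epenthesis: gungugsansak → gungugasanasak.

gungugasanasak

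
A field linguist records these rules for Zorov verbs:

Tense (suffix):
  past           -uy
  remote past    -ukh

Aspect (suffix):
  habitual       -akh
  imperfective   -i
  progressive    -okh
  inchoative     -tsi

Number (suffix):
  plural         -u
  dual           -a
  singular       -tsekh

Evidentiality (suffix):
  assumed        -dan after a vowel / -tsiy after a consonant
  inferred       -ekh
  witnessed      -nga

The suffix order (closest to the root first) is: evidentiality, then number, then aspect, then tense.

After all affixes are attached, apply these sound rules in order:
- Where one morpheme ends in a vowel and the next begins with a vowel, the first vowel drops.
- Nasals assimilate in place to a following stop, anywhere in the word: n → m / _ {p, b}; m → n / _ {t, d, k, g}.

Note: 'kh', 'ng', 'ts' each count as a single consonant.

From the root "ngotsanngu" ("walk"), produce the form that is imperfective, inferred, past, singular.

ngotsanngekhtsekhuy

Attach evidentiality inferred -ekh → ngotsannguekh.
Attach number singular -tsekh → ngotsannguekhtsekh.
Attach aspect imperfective -i → ngotsannguekhtsekhi.
Attach tense past -uy → ngotsannguekhtsekhiuy.
Apply vowel deletion: ngotsannguekhtsekhiuy → ngotsanngekhtsekhuy.
Nasal assimilation: no change.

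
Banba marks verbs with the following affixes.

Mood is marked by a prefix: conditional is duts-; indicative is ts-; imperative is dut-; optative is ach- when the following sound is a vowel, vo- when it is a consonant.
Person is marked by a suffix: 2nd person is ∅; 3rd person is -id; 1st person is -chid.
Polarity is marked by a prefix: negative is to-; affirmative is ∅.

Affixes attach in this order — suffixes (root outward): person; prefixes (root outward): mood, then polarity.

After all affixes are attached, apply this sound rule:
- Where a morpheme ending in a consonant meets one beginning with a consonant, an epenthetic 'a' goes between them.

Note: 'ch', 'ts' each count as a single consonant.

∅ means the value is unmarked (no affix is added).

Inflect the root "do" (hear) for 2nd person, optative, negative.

tovodo

person = 2nd person: zero marking, form stays do.
Attach mood optative vo- (before consonant 'd') → vodo.
Attach polarity negative to- → tovodo.
Epenthesis: no change.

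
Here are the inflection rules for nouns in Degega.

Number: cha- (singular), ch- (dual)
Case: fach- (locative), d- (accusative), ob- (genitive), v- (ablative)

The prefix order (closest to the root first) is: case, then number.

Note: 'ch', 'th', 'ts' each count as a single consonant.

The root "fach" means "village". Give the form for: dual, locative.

chfachfach

Attach case locative fach- → fachfach.
Attach number dual ch- → chfachfach.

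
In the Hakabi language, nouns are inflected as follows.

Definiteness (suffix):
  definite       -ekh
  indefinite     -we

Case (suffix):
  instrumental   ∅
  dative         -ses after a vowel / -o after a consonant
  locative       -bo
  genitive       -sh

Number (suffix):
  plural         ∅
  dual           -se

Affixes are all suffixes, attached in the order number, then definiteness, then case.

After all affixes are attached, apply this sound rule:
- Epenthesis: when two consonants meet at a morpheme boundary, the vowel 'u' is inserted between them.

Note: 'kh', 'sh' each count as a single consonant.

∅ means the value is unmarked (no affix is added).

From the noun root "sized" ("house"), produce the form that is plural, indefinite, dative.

sizeduweses

number = plural: zero marking, form stays sized.
Attach definiteness indefinite -we → sizedwe.
Attach case dative -ses (after vowel 'e') → sizedweses.
Apply epenthesis: sizedweses → sizeduweses.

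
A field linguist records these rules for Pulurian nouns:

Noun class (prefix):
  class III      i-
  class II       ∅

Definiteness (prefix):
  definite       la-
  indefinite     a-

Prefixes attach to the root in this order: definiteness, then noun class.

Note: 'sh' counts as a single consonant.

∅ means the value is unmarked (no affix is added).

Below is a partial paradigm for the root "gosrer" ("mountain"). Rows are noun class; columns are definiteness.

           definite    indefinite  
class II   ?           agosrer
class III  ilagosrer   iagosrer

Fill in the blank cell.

Attach definiteness definite la- → lagosrer.
noun class = class II: zero marking, form stays lagosrer.

lagosrer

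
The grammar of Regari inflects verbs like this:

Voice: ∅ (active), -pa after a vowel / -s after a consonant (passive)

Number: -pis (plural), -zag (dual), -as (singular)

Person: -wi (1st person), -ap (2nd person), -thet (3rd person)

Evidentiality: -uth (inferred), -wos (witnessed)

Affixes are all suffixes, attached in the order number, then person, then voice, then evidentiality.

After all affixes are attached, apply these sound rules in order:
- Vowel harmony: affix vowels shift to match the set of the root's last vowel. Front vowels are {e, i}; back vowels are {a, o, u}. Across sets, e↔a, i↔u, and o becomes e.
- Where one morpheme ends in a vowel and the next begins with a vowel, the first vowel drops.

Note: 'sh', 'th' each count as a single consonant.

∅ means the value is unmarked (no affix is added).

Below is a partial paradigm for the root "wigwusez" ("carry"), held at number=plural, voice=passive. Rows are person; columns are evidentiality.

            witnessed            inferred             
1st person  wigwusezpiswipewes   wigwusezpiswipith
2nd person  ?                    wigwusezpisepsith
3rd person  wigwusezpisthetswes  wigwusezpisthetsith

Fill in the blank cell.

wigwusezpisepswes

Attach number plural -pis → wigwusezpis.
Attach person 2nd person -ap → wigwusezpisap.
Attach voice passive -s (after consonant 'p') → wigwusezpisaps.
Attach evidentiality witnessed -wos → wigwusezpisapswos.
Apply vowel harmony: wigwusezpisapswos → wigwusezpisepswes.
Vowel deletion: no change.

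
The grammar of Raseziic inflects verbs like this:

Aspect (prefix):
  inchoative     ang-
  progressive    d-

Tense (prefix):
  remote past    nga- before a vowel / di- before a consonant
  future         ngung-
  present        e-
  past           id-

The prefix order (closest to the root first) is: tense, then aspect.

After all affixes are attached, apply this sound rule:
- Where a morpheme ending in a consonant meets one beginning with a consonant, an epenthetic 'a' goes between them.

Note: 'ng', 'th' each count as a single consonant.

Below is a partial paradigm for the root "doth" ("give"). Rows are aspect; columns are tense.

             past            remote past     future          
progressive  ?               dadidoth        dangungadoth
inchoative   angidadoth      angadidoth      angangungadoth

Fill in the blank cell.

Attach tense past id- → iddoth.
Attach aspect progressive d- → diddoth.
Apply epenthesis: diddoth → didadoth.

didadoth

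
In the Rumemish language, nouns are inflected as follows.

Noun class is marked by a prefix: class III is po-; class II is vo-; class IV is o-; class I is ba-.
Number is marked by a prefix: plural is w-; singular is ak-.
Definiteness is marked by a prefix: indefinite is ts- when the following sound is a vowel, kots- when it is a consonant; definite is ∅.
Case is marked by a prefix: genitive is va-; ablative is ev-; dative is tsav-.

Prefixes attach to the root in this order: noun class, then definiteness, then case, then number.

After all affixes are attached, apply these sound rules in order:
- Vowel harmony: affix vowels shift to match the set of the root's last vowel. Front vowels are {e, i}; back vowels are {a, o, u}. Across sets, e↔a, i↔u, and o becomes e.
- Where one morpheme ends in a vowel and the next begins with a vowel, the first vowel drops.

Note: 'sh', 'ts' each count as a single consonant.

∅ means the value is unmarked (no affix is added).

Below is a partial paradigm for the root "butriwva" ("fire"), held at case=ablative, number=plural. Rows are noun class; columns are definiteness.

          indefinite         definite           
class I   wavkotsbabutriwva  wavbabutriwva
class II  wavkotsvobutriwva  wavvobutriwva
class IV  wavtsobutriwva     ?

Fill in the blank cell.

wavobutriwva

Attach noun class class IV o- → obutriwva.
definiteness = definite: zero marking, form stays obutriwva.
Attach case ablative ev- → evobutriwva.
Attach number plural w- → wevobutriwva.
Apply vowel harmony: wevobutriwva → wavobutriwva.
Vowel deletion: no change.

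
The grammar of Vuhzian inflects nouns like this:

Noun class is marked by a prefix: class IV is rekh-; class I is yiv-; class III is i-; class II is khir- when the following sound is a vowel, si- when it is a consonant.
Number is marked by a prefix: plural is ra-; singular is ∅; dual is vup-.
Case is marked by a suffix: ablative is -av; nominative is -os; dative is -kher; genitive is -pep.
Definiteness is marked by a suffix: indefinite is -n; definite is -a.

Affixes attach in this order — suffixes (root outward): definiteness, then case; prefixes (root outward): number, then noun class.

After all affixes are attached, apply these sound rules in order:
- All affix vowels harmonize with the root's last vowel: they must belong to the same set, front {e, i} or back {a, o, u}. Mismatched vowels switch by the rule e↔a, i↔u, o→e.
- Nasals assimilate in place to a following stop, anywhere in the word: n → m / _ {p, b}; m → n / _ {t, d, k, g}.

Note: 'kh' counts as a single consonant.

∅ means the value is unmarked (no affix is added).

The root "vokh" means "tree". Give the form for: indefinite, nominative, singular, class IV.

rakhvokhnos

Attach definiteness indefinite -n → vokhn.
number = singular: zero marking, form stays vokhn.
Attach noun class class IV rekh- → rekhvokhn.
Attach case nominative -os → rekhvokhnos.
Apply vowel harmony: rekhvokhnos → rakhvokhnos.
Nasal assimilation: no change.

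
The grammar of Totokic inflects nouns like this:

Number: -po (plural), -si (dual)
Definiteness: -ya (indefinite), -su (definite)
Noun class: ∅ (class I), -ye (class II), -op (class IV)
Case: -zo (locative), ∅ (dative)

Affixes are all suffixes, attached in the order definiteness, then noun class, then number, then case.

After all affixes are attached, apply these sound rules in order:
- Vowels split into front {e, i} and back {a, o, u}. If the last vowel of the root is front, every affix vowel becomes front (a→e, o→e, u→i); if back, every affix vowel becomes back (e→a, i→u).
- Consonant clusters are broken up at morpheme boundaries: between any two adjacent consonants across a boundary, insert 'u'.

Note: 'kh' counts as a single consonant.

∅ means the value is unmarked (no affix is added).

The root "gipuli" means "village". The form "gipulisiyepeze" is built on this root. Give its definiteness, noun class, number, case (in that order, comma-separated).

definite, class II, plural, locative

Segment: gipuli-su-ye-po-zo.
definiteness: -su → definite.
noun class: -ye → class II.
number: -po → plural.
case: -zo → locative.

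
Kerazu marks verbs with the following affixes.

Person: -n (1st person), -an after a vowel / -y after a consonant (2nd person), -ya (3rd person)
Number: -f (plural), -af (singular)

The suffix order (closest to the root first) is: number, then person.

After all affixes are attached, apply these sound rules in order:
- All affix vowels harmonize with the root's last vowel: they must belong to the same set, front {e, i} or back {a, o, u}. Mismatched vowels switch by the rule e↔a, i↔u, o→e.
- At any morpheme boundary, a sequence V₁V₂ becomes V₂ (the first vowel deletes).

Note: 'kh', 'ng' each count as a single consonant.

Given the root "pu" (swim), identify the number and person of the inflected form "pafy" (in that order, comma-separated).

singular, 2nd person

Segment: pu-af-y.
number: -af → singular.
person: -an/y → 2nd person.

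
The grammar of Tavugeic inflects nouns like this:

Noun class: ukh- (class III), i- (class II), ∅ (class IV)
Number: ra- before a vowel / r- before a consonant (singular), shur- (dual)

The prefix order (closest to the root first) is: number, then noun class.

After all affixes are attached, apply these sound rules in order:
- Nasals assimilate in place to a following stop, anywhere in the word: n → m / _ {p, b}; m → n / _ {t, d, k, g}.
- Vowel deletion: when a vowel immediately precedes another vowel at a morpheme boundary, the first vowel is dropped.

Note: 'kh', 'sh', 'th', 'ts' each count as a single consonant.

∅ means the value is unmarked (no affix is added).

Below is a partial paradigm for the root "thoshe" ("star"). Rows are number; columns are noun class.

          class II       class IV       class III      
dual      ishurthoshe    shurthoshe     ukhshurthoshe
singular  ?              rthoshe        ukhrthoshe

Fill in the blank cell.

Attach number singular r- (before consonant 'th') → rthoshe.
Attach noun class class II i- → irthoshe.
Nasal assimilation: no change.
Vowel deletion: no change.

irthoshe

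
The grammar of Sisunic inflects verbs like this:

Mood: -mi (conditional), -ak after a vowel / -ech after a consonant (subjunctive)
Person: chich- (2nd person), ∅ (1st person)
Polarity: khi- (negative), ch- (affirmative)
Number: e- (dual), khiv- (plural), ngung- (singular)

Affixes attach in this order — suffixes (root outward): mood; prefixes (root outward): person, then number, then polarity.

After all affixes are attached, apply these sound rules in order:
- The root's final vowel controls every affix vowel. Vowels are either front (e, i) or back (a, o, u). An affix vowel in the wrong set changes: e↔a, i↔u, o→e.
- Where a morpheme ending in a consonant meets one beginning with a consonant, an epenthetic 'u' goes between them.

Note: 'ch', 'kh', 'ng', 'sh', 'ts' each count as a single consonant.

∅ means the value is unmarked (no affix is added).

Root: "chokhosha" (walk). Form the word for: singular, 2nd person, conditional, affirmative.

Attach person 2nd person chich- → chichchokhosha.
Attach mood conditional -mi → chichchokhoshami.
Attach number singular ngung- → ngungchichchokhoshami.
Attach polarity affirmative ch- → chngungchichchokhoshami.
Apply vowel harmony: chngungchichchokhoshami → chngungchuchchokhoshamu.
Apply epenthesis: chngungchuchchokhoshamu → chungunguchuchuchokhoshamu.

chungunguchuchuchokhoshamu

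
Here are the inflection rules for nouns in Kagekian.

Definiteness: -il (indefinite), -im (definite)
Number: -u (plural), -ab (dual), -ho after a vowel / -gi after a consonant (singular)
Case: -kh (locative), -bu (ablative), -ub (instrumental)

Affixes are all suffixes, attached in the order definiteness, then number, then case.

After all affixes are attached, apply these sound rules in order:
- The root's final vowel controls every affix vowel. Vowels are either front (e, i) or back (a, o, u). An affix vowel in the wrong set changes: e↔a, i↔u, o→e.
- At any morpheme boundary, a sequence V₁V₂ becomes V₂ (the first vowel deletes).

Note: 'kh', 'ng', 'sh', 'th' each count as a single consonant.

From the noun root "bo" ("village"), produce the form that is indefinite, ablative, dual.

bulabbu

Attach definiteness indefinite -il → boil.
Attach number dual -ab → boilab.
Attach case ablative -bu → boilabbu.
Apply vowel harmony: boilabbu → boulabbu.
Apply vowel deletion: boulabbu → bulabbu.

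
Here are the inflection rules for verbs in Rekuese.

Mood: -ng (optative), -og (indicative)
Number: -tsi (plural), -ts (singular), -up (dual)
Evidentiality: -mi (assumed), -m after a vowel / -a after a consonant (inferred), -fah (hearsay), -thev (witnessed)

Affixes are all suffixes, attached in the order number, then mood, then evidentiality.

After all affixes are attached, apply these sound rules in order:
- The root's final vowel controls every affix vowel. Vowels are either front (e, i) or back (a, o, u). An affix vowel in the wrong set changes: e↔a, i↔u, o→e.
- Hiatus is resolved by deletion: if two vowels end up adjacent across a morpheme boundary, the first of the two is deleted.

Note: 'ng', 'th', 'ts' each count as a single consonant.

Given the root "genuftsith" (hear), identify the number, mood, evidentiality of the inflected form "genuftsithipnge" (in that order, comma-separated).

Segment: genuftsith-up-ng-a.
number: -up → dual.
mood: -ng → optative.
evidentiality: -m/a → inferred.

dual, optative, inferred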